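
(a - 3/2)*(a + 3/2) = a^2 - 9/4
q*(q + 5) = q^2 + 5*q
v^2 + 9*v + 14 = (v + 2)*(v + 7)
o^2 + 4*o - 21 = (o - 3)*(o + 7)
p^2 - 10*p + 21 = (p - 7)*(p - 3)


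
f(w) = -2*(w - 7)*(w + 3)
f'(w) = 8 - 4*w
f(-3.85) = -18.44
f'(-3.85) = 23.40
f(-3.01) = -0.20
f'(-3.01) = 20.04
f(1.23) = 48.81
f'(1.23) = 3.08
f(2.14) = 49.96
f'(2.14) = -0.56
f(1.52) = 49.54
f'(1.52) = 1.92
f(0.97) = 47.88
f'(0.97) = 4.12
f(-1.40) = 26.88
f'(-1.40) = 13.60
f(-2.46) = 10.22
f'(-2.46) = 17.84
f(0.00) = 42.00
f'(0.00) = 8.00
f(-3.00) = 0.00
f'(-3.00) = 20.00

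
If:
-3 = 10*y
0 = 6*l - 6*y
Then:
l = -3/10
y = -3/10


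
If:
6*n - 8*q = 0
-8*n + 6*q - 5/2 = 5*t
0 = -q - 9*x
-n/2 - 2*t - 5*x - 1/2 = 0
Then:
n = -30/79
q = -45/158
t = -37/158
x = 5/158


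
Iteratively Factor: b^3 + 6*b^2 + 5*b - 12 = (b + 3)*(b^2 + 3*b - 4) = (b + 3)*(b + 4)*(b - 1)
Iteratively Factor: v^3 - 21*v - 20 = (v + 1)*(v^2 - v - 20) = (v - 5)*(v + 1)*(v + 4)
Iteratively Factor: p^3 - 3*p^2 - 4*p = (p)*(p^2 - 3*p - 4) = p*(p - 4)*(p + 1)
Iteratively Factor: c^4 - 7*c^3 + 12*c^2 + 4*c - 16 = (c + 1)*(c^3 - 8*c^2 + 20*c - 16) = (c - 2)*(c + 1)*(c^2 - 6*c + 8) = (c - 4)*(c - 2)*(c + 1)*(c - 2)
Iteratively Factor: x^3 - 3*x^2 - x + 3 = (x - 3)*(x^2 - 1) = (x - 3)*(x - 1)*(x + 1)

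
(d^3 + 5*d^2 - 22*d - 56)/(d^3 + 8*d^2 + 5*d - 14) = (d - 4)/(d - 1)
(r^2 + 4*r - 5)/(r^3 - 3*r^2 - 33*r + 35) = 1/(r - 7)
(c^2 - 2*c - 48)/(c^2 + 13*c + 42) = (c - 8)/(c + 7)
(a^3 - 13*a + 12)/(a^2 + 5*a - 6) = (a^2 + a - 12)/(a + 6)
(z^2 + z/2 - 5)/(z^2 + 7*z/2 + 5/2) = (z - 2)/(z + 1)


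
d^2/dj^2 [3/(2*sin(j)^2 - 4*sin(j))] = 3*(-2*sin(j) + 3 + 1/sin(j) - 6/sin(j)^2 + 4/sin(j)^3)/(sin(j) - 2)^3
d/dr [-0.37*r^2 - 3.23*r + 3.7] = -0.74*r - 3.23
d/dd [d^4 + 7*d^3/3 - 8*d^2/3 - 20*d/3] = 4*d^3 + 7*d^2 - 16*d/3 - 20/3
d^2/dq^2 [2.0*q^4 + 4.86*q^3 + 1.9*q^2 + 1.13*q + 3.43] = 24.0*q^2 + 29.16*q + 3.8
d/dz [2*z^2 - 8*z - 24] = 4*z - 8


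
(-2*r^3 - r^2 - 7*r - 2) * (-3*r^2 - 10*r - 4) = 6*r^5 + 23*r^4 + 39*r^3 + 80*r^2 + 48*r + 8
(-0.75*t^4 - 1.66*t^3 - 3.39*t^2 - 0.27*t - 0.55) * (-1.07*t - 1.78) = 0.8025*t^5 + 3.1112*t^4 + 6.5821*t^3 + 6.3231*t^2 + 1.0691*t + 0.979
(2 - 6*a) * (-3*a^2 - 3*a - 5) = 18*a^3 + 12*a^2 + 24*a - 10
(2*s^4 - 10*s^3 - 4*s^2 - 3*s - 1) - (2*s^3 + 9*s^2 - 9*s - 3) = 2*s^4 - 12*s^3 - 13*s^2 + 6*s + 2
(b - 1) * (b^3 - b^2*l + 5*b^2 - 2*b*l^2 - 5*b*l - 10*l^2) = b^4 - b^3*l + 4*b^3 - 2*b^2*l^2 - 4*b^2*l - 5*b^2 - 8*b*l^2 + 5*b*l + 10*l^2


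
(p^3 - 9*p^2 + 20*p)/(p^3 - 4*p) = (p^2 - 9*p + 20)/(p^2 - 4)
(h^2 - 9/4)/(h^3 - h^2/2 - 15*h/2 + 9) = (h + 3/2)/(h^2 + h - 6)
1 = 1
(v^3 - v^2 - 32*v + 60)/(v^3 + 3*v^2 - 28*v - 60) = (v - 2)/(v + 2)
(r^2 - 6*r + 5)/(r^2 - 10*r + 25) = (r - 1)/(r - 5)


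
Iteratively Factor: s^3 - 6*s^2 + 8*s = (s - 2)*(s^2 - 4*s) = s*(s - 2)*(s - 4)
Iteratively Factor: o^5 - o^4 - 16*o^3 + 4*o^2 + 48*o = (o + 3)*(o^4 - 4*o^3 - 4*o^2 + 16*o) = (o - 2)*(o + 3)*(o^3 - 2*o^2 - 8*o) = (o - 2)*(o + 2)*(o + 3)*(o^2 - 4*o) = (o - 4)*(o - 2)*(o + 2)*(o + 3)*(o)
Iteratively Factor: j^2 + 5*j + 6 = (j + 2)*(j + 3)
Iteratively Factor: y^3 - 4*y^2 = (y)*(y^2 - 4*y) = y^2*(y - 4)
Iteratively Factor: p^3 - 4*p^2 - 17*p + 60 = (p + 4)*(p^2 - 8*p + 15) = (p - 5)*(p + 4)*(p - 3)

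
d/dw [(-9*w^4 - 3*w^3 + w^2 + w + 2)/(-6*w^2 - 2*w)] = (27*w^5 + 18*w^4 + 3*w^3 + w^2 + 6*w + 1)/(w^2*(9*w^2 + 6*w + 1))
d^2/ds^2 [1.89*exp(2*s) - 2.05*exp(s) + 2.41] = (7.56*exp(s) - 2.05)*exp(s)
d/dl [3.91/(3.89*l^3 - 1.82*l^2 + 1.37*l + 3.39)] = (-45.6297*l^2 + 14.2324*l - 5.3567)/(3.89*l^3 - 1.82*l^2 + 1.37*l + 3.39)^2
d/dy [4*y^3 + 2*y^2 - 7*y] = 12*y^2 + 4*y - 7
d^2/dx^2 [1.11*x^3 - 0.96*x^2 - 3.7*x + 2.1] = 6.66*x - 1.92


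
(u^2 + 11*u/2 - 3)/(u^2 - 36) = (u - 1/2)/(u - 6)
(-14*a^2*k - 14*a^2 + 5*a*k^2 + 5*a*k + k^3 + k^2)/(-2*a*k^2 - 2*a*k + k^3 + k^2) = (7*a + k)/k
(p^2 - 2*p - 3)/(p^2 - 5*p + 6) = (p + 1)/(p - 2)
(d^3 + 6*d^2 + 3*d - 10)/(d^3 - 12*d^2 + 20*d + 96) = (d^2 + 4*d - 5)/(d^2 - 14*d + 48)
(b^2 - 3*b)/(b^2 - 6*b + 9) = b/(b - 3)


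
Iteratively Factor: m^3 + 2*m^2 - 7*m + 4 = (m + 4)*(m^2 - 2*m + 1) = (m - 1)*(m + 4)*(m - 1)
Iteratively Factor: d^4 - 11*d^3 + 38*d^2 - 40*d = (d - 2)*(d^3 - 9*d^2 + 20*d) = (d - 5)*(d - 2)*(d^2 - 4*d) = (d - 5)*(d - 4)*(d - 2)*(d)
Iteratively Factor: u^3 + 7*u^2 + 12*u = (u + 3)*(u^2 + 4*u) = u*(u + 3)*(u + 4)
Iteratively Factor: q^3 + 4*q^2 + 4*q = (q + 2)*(q^2 + 2*q) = q*(q + 2)*(q + 2)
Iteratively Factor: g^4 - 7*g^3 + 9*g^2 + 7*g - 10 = (g - 1)*(g^3 - 6*g^2 + 3*g + 10) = (g - 5)*(g - 1)*(g^2 - g - 2) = (g - 5)*(g - 2)*(g - 1)*(g + 1)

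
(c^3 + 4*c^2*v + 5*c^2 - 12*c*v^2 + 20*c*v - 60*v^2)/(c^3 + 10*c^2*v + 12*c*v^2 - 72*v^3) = (c + 5)/(c + 6*v)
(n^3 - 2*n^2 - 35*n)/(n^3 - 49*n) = (n + 5)/(n + 7)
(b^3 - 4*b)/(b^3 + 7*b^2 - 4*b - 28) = b/(b + 7)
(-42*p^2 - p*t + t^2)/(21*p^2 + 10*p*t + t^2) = (-42*p^2 - p*t + t^2)/(21*p^2 + 10*p*t + t^2)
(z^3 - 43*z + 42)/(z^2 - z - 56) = (z^2 - 7*z + 6)/(z - 8)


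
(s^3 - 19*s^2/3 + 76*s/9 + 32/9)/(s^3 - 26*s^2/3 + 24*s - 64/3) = (s + 1/3)/(s - 2)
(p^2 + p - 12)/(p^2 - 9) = (p + 4)/(p + 3)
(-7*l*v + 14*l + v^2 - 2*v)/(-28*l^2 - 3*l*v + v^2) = (v - 2)/(4*l + v)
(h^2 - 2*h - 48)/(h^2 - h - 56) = (h + 6)/(h + 7)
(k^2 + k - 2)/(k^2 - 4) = (k - 1)/(k - 2)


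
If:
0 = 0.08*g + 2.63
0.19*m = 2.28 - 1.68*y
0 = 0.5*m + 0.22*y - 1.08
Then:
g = -32.88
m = 1.64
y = 1.17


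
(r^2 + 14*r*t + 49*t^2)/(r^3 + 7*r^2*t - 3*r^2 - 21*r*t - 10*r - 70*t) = (r + 7*t)/(r^2 - 3*r - 10)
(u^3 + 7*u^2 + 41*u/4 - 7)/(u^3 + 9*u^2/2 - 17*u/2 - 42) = (u - 1/2)/(u - 3)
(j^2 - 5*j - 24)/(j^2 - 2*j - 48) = (j + 3)/(j + 6)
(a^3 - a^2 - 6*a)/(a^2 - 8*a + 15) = a*(a + 2)/(a - 5)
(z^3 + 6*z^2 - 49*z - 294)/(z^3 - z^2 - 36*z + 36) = (z^2 - 49)/(z^2 - 7*z + 6)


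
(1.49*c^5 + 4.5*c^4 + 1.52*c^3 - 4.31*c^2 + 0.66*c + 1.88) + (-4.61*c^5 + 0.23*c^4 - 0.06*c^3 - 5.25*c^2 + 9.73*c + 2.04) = -3.12*c^5 + 4.73*c^4 + 1.46*c^3 - 9.56*c^2 + 10.39*c + 3.92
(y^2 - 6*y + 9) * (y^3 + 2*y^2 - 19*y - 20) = y^5 - 4*y^4 - 22*y^3 + 112*y^2 - 51*y - 180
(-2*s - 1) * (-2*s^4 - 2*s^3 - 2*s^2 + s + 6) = 4*s^5 + 6*s^4 + 6*s^3 - 13*s - 6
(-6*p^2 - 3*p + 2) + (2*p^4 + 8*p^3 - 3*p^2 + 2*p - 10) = 2*p^4 + 8*p^3 - 9*p^2 - p - 8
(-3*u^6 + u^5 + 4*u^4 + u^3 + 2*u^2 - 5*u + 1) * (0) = 0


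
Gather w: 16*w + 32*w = 48*w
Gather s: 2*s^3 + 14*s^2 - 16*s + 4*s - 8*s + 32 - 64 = 2*s^3 + 14*s^2 - 20*s - 32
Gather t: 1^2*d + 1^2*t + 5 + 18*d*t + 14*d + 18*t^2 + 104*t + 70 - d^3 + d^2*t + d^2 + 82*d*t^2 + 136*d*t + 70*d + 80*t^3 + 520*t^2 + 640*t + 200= -d^3 + d^2 + 85*d + 80*t^3 + t^2*(82*d + 538) + t*(d^2 + 154*d + 745) + 275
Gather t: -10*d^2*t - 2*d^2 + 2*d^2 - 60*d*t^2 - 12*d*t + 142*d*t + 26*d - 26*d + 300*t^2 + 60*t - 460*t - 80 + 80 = t^2*(300 - 60*d) + t*(-10*d^2 + 130*d - 400)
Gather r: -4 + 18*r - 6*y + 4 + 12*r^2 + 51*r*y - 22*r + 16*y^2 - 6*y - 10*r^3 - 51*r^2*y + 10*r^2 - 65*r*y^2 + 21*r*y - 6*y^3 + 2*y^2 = -10*r^3 + r^2*(22 - 51*y) + r*(-65*y^2 + 72*y - 4) - 6*y^3 + 18*y^2 - 12*y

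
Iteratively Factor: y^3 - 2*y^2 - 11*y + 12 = (y - 4)*(y^2 + 2*y - 3) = (y - 4)*(y - 1)*(y + 3)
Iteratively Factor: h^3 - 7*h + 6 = (h - 2)*(h^2 + 2*h - 3) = (h - 2)*(h + 3)*(h - 1)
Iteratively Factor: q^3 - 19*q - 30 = (q + 2)*(q^2 - 2*q - 15) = (q + 2)*(q + 3)*(q - 5)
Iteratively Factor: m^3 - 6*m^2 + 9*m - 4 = (m - 1)*(m^2 - 5*m + 4) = (m - 4)*(m - 1)*(m - 1)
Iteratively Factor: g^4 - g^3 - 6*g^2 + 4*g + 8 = (g + 1)*(g^3 - 2*g^2 - 4*g + 8) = (g + 1)*(g + 2)*(g^2 - 4*g + 4) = (g - 2)*(g + 1)*(g + 2)*(g - 2)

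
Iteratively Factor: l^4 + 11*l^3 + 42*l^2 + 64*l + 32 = (l + 4)*(l^3 + 7*l^2 + 14*l + 8) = (l + 1)*(l + 4)*(l^2 + 6*l + 8) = (l + 1)*(l + 4)^2*(l + 2)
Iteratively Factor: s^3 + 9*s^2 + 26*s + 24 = (s + 4)*(s^2 + 5*s + 6) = (s + 3)*(s + 4)*(s + 2)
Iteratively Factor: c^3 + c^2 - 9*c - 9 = (c - 3)*(c^2 + 4*c + 3) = (c - 3)*(c + 1)*(c + 3)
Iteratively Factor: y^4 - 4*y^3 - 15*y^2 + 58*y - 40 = (y + 4)*(y^3 - 8*y^2 + 17*y - 10) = (y - 1)*(y + 4)*(y^2 - 7*y + 10) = (y - 5)*(y - 1)*(y + 4)*(y - 2)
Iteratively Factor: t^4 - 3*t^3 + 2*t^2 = (t)*(t^3 - 3*t^2 + 2*t) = t*(t - 1)*(t^2 - 2*t) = t^2*(t - 1)*(t - 2)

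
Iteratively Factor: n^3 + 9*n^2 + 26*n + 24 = (n + 4)*(n^2 + 5*n + 6) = (n + 3)*(n + 4)*(n + 2)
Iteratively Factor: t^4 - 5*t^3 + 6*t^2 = (t)*(t^3 - 5*t^2 + 6*t) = t*(t - 2)*(t^2 - 3*t) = t*(t - 3)*(t - 2)*(t)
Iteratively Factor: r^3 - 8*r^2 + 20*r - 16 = (r - 2)*(r^2 - 6*r + 8) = (r - 4)*(r - 2)*(r - 2)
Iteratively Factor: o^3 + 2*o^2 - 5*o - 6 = (o + 1)*(o^2 + o - 6) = (o + 1)*(o + 3)*(o - 2)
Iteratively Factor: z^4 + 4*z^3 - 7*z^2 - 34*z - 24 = (z + 4)*(z^3 - 7*z - 6) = (z + 2)*(z + 4)*(z^2 - 2*z - 3) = (z - 3)*(z + 2)*(z + 4)*(z + 1)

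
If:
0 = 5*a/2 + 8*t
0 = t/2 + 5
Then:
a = 32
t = -10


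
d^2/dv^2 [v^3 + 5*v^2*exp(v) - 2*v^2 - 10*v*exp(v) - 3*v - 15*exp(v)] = 5*v^2*exp(v) + 10*v*exp(v) + 6*v - 25*exp(v) - 4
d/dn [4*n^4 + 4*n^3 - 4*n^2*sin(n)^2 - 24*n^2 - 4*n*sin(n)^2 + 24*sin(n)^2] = 16*n^3 - 4*n^2*sin(2*n) + 12*n^2 + 4*sqrt(2)*n*cos(2*n + pi/4) - 52*n + 24*sin(2*n) + 2*cos(2*n) - 2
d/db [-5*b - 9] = -5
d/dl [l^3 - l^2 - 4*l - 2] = 3*l^2 - 2*l - 4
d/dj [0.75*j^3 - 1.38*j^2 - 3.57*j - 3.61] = 2.25*j^2 - 2.76*j - 3.57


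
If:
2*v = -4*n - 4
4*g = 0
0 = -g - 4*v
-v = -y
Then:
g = 0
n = -1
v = 0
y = 0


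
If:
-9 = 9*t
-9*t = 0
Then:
No Solution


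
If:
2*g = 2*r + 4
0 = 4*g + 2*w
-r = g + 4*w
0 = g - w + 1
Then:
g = -1/3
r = -7/3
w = 2/3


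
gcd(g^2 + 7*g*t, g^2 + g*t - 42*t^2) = g + 7*t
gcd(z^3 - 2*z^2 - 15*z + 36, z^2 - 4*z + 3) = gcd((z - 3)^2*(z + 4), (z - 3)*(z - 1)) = z - 3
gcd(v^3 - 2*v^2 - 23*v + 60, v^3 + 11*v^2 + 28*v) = 1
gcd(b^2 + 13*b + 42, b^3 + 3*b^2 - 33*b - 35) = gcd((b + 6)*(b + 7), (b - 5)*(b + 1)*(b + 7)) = b + 7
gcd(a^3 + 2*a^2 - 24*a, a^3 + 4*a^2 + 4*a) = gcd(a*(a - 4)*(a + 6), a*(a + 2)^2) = a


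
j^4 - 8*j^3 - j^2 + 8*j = j*(j - 8)*(j - 1)*(j + 1)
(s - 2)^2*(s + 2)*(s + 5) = s^4 + 3*s^3 - 14*s^2 - 12*s + 40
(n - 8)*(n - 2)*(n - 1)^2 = n^4 - 12*n^3 + 37*n^2 - 42*n + 16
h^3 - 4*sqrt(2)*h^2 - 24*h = h*(h - 6*sqrt(2))*(h + 2*sqrt(2))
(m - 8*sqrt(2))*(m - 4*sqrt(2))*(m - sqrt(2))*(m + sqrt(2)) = m^4 - 12*sqrt(2)*m^3 + 62*m^2 + 24*sqrt(2)*m - 128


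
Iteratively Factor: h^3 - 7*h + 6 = (h + 3)*(h^2 - 3*h + 2) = (h - 1)*(h + 3)*(h - 2)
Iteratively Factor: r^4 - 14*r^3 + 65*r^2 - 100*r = (r - 5)*(r^3 - 9*r^2 + 20*r) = (r - 5)^2*(r^2 - 4*r) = r*(r - 5)^2*(r - 4)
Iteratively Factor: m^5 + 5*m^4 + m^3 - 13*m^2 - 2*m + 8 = (m + 1)*(m^4 + 4*m^3 - 3*m^2 - 10*m + 8) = (m - 1)*(m + 1)*(m^3 + 5*m^2 + 2*m - 8) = (m - 1)*(m + 1)*(m + 2)*(m^2 + 3*m - 4) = (m - 1)^2*(m + 1)*(m + 2)*(m + 4)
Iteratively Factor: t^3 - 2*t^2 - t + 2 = (t + 1)*(t^2 - 3*t + 2) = (t - 1)*(t + 1)*(t - 2)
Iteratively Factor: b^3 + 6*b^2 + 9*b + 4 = (b + 1)*(b^2 + 5*b + 4) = (b + 1)^2*(b + 4)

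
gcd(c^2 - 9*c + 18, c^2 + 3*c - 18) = c - 3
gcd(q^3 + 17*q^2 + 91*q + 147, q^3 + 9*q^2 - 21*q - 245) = q^2 + 14*q + 49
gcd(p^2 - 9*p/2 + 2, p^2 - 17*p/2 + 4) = p - 1/2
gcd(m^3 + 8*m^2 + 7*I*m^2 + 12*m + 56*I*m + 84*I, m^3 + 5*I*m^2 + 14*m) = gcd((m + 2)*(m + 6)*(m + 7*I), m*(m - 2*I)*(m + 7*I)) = m + 7*I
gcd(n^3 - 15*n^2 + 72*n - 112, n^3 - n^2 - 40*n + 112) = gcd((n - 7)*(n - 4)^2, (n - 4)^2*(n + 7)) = n^2 - 8*n + 16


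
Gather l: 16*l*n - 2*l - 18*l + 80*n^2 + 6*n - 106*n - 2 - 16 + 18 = l*(16*n - 20) + 80*n^2 - 100*n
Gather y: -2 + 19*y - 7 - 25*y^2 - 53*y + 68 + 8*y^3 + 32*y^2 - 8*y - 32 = 8*y^3 + 7*y^2 - 42*y + 27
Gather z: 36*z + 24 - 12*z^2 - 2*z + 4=-12*z^2 + 34*z + 28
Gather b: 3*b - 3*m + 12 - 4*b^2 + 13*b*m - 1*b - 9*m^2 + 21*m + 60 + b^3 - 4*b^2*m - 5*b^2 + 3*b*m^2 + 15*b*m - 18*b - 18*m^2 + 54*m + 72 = b^3 + b^2*(-4*m - 9) + b*(3*m^2 + 28*m - 16) - 27*m^2 + 72*m + 144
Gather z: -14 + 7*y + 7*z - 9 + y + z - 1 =8*y + 8*z - 24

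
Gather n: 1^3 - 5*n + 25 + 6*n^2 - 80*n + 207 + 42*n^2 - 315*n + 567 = 48*n^2 - 400*n + 800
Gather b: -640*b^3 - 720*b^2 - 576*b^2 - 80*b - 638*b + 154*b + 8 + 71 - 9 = -640*b^3 - 1296*b^2 - 564*b + 70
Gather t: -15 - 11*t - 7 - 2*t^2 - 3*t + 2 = -2*t^2 - 14*t - 20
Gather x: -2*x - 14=-2*x - 14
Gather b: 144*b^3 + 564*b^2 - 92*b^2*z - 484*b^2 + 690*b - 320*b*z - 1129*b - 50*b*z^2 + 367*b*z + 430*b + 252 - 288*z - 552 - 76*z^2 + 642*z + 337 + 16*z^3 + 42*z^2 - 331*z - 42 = 144*b^3 + b^2*(80 - 92*z) + b*(-50*z^2 + 47*z - 9) + 16*z^3 - 34*z^2 + 23*z - 5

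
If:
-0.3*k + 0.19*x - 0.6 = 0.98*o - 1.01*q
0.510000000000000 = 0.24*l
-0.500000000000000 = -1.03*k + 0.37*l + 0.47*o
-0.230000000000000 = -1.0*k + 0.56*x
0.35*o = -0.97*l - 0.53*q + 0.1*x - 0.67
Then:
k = -0.45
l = 2.12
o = -3.72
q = -2.92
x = -1.21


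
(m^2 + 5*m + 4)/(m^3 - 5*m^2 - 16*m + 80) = (m + 1)/(m^2 - 9*m + 20)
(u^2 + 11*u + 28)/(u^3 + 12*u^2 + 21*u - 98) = (u + 4)/(u^2 + 5*u - 14)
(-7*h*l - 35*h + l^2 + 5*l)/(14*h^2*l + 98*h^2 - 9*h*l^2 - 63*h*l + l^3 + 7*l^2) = (-l - 5)/(2*h*l + 14*h - l^2 - 7*l)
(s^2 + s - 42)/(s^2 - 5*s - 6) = (s + 7)/(s + 1)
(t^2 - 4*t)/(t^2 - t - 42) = t*(4 - t)/(-t^2 + t + 42)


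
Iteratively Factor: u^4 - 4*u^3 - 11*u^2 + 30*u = (u)*(u^3 - 4*u^2 - 11*u + 30) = u*(u - 5)*(u^2 + u - 6) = u*(u - 5)*(u + 3)*(u - 2)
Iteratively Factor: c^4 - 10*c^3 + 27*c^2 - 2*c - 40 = (c - 4)*(c^3 - 6*c^2 + 3*c + 10) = (c - 4)*(c + 1)*(c^2 - 7*c + 10) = (c - 5)*(c - 4)*(c + 1)*(c - 2)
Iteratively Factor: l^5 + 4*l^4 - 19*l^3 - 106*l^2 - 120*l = (l + 4)*(l^4 - 19*l^2 - 30*l) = (l - 5)*(l + 4)*(l^3 + 5*l^2 + 6*l) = l*(l - 5)*(l + 4)*(l^2 + 5*l + 6) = l*(l - 5)*(l + 2)*(l + 4)*(l + 3)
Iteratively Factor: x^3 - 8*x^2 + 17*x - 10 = (x - 2)*(x^2 - 6*x + 5) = (x - 2)*(x - 1)*(x - 5)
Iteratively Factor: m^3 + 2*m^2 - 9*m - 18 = (m - 3)*(m^2 + 5*m + 6) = (m - 3)*(m + 2)*(m + 3)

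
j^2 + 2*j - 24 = (j - 4)*(j + 6)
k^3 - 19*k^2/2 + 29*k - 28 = (k - 4)*(k - 7/2)*(k - 2)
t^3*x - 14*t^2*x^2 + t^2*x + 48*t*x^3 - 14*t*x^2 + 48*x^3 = (t - 8*x)*(t - 6*x)*(t*x + x)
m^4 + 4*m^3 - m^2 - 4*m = m*(m - 1)*(m + 1)*(m + 4)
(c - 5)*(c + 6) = c^2 + c - 30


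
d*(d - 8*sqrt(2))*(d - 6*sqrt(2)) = d^3 - 14*sqrt(2)*d^2 + 96*d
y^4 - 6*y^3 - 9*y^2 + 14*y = y*(y - 7)*(y - 1)*(y + 2)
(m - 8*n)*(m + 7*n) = m^2 - m*n - 56*n^2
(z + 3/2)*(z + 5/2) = z^2 + 4*z + 15/4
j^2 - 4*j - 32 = (j - 8)*(j + 4)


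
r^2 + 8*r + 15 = (r + 3)*(r + 5)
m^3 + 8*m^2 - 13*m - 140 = (m - 4)*(m + 5)*(m + 7)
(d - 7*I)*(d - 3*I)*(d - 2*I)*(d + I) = d^4 - 11*I*d^3 - 29*d^2 + I*d - 42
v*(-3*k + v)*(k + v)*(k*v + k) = -3*k^3*v^2 - 3*k^3*v - 2*k^2*v^3 - 2*k^2*v^2 + k*v^4 + k*v^3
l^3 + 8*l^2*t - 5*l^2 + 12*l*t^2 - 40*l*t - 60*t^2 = (l - 5)*(l + 2*t)*(l + 6*t)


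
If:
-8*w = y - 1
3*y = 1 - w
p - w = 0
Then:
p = 2/23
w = 2/23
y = 7/23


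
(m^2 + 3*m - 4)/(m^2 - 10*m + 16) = (m^2 + 3*m - 4)/(m^2 - 10*m + 16)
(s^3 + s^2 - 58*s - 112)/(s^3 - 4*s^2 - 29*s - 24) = (s^2 + 9*s + 14)/(s^2 + 4*s + 3)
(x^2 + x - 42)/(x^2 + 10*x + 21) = (x - 6)/(x + 3)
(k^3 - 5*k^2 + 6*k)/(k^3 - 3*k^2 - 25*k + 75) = k*(k - 2)/(k^2 - 25)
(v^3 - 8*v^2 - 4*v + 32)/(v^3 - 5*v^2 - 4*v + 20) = (v - 8)/(v - 5)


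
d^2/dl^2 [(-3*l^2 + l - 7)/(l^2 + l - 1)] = 4*(2*l^3 - 15*l^2 - 9*l - 8)/(l^6 + 3*l^5 - 5*l^3 + 3*l - 1)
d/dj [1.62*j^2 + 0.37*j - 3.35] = 3.24*j + 0.37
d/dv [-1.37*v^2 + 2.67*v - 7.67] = 2.67 - 2.74*v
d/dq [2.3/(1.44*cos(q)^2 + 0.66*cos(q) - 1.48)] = (6.624*cos(q) + 1.518)*sin(q)/(1.44*cos(q)^2 + 0.66*cos(q) - 1.48)^2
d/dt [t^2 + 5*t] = 2*t + 5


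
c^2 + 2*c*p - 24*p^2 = (c - 4*p)*(c + 6*p)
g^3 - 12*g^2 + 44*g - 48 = (g - 6)*(g - 4)*(g - 2)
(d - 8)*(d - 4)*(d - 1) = d^3 - 13*d^2 + 44*d - 32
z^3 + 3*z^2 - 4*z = z*(z - 1)*(z + 4)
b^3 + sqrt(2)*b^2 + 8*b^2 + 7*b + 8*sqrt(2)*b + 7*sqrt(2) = (b + 1)*(b + 7)*(b + sqrt(2))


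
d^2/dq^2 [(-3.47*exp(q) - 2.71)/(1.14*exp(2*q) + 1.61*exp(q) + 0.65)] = (-4.509612*exp(4*q) - 7.71882599999999*exp(3*q) + 0.505817999999991*exp(2*q) + 4.639204*exp(q) + 1.36994)*exp(q)/(1.481544*exp(6*q) + 6.277068*exp(5*q) + 11.399202*exp(4*q) + 11.331341*exp(3*q) + 6.499545*exp(2*q) + 2.040675*exp(q) + 0.274625)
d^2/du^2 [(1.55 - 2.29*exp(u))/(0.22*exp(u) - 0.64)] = (-0.247412*exp(u) - 0.719744)*exp(u)/(0.010648*exp(3*u) - 0.092928*exp(2*u) + 0.270336*exp(u) - 0.262144)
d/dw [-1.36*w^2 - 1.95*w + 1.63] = -2.72*w - 1.95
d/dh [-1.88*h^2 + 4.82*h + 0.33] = 4.82 - 3.76*h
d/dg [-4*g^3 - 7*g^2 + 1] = 2*g*(-6*g - 7)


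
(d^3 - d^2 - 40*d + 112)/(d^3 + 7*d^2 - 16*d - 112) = (d - 4)/(d + 4)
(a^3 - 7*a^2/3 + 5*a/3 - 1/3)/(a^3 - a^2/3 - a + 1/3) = (a - 1)/(a + 1)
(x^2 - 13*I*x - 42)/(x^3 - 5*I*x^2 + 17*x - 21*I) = (x - 6*I)/(x^2 + 2*I*x + 3)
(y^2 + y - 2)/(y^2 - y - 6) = (y - 1)/(y - 3)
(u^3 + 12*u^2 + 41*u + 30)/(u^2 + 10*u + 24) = (u^2 + 6*u + 5)/(u + 4)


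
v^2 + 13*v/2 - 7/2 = (v - 1/2)*(v + 7)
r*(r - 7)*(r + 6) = r^3 - r^2 - 42*r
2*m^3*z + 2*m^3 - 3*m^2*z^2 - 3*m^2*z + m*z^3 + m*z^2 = (-2*m + z)*(-m + z)*(m*z + m)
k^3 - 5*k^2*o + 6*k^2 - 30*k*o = k*(k + 6)*(k - 5*o)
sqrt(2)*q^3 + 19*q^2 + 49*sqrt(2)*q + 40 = (q + 4*sqrt(2))*(q + 5*sqrt(2))*(sqrt(2)*q + 1)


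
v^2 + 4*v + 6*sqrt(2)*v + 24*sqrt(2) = (v + 4)*(v + 6*sqrt(2))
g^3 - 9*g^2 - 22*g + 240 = (g - 8)*(g - 6)*(g + 5)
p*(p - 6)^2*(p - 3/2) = p^4 - 27*p^3/2 + 54*p^2 - 54*p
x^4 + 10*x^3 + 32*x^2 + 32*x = x*(x + 2)*(x + 4)^2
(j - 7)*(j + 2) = j^2 - 5*j - 14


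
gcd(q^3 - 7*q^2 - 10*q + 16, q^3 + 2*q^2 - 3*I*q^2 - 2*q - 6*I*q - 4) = q + 2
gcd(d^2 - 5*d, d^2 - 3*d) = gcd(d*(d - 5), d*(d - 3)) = d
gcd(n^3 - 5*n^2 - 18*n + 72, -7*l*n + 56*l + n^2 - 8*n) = 1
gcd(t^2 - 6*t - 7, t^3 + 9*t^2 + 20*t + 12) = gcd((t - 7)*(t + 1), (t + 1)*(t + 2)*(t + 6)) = t + 1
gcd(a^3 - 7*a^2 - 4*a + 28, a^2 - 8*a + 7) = a - 7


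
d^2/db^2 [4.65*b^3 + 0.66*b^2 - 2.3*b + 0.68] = 27.9*b + 1.32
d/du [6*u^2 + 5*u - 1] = 12*u + 5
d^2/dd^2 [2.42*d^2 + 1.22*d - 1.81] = 4.84000000000000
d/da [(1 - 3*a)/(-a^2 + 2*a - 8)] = (-3*a^2 + 2*a + 22)/(a^4 - 4*a^3 + 20*a^2 - 32*a + 64)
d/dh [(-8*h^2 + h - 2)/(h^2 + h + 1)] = 3*(-3*h^2 - 4*h + 1)/(h^4 + 2*h^3 + 3*h^2 + 2*h + 1)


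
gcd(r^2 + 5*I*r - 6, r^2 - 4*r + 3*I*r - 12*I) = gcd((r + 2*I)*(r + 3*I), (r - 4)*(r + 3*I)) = r + 3*I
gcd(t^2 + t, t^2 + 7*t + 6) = t + 1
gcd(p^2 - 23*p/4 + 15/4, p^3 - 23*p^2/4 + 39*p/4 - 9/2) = p - 3/4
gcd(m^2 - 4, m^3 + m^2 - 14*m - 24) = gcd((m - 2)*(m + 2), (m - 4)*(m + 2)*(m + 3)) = m + 2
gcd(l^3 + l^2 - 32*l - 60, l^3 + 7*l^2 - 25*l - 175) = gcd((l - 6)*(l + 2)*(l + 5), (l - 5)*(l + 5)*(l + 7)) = l + 5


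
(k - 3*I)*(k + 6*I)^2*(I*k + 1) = I*k^4 - 8*k^3 + 9*I*k^2 - 108*k + 108*I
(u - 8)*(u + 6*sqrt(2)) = u^2 - 8*u + 6*sqrt(2)*u - 48*sqrt(2)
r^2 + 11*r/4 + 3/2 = (r + 3/4)*(r + 2)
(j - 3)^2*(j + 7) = j^3 + j^2 - 33*j + 63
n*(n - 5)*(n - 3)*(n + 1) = n^4 - 7*n^3 + 7*n^2 + 15*n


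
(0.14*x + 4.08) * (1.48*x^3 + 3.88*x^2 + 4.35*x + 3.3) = 0.2072*x^4 + 6.5816*x^3 + 16.4394*x^2 + 18.21*x + 13.464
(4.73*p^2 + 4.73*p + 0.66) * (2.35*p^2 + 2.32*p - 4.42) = 11.1155*p^4 + 22.0891*p^3 - 8.382*p^2 - 19.3754*p - 2.9172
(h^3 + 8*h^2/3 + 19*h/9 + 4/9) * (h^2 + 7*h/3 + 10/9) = h^5 + 5*h^4 + 85*h^3/9 + 25*h^2/3 + 274*h/81 + 40/81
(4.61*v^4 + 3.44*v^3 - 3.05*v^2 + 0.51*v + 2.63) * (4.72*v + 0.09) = 21.7592*v^5 + 16.6517*v^4 - 14.0864*v^3 + 2.1327*v^2 + 12.4595*v + 0.2367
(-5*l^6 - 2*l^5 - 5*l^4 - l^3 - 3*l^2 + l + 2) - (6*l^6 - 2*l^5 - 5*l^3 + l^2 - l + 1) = -11*l^6 - 5*l^4 + 4*l^3 - 4*l^2 + 2*l + 1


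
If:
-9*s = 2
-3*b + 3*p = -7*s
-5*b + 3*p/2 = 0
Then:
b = 2/9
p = 20/27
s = -2/9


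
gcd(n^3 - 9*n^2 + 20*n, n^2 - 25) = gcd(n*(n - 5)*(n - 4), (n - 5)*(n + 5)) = n - 5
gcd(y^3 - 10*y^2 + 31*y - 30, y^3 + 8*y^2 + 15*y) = 1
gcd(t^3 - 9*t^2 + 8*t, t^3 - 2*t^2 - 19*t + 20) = t - 1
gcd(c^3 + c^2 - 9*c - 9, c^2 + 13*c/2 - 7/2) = 1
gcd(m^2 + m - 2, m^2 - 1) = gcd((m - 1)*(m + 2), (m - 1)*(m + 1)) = m - 1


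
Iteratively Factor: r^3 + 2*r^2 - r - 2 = (r + 2)*(r^2 - 1) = (r - 1)*(r + 2)*(r + 1)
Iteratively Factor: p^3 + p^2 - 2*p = (p + 2)*(p^2 - p) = p*(p + 2)*(p - 1)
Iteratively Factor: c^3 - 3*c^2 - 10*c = (c - 5)*(c^2 + 2*c) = c*(c - 5)*(c + 2)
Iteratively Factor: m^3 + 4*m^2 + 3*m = (m)*(m^2 + 4*m + 3) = m*(m + 1)*(m + 3)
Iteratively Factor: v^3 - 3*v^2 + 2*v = (v)*(v^2 - 3*v + 2) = v*(v - 1)*(v - 2)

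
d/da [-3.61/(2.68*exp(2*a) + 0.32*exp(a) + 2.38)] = (19.3496*exp(a) + 1.1552)*exp(a)/(2.68*exp(2*a) + 0.32*exp(a) + 2.38)^2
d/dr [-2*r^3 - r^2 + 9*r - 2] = -6*r^2 - 2*r + 9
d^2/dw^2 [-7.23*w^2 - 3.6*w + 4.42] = -14.4600000000000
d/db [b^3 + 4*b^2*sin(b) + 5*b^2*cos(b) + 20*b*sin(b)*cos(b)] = -5*b^2*sin(b) + 4*b^2*cos(b) + 3*b^2 + 8*b*sin(b) + 10*b*cos(b) + 20*b*cos(2*b) + 10*sin(2*b)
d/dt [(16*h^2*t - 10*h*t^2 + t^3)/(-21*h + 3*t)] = (-112*h^3 + 140*h^2*t - 31*h*t^2 + 2*t^3)/(3*(49*h^2 - 14*h*t + t^2))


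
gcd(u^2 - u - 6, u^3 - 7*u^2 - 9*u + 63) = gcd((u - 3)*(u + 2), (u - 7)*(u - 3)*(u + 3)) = u - 3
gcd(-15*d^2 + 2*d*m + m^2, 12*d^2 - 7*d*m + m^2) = 3*d - m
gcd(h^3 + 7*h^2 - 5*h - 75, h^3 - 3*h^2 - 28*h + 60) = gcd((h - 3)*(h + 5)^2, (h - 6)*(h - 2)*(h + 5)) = h + 5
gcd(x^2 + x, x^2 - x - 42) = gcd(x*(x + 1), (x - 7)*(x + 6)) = 1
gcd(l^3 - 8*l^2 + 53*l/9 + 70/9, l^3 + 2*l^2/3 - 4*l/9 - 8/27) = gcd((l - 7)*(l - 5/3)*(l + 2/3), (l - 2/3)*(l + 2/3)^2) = l + 2/3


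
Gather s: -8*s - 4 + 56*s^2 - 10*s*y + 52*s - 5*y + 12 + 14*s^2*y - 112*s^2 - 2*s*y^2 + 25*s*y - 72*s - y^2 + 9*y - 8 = s^2*(14*y - 56) + s*(-2*y^2 + 15*y - 28) - y^2 + 4*y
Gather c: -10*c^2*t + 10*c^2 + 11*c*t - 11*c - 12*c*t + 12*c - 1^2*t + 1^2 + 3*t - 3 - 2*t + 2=c^2*(10 - 10*t) + c*(1 - t)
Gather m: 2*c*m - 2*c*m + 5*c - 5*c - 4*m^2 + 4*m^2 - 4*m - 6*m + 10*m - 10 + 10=0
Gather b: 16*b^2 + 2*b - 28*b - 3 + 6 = 16*b^2 - 26*b + 3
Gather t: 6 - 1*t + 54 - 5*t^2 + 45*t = -5*t^2 + 44*t + 60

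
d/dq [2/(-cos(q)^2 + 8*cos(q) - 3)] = 4*(4 - cos(q))*sin(q)/(cos(q)^2 - 8*cos(q) + 3)^2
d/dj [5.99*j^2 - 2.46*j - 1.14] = 11.98*j - 2.46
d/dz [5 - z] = -1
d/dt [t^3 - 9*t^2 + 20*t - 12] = 3*t^2 - 18*t + 20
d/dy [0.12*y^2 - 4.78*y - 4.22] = 0.24*y - 4.78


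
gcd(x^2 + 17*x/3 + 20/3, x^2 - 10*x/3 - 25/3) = x + 5/3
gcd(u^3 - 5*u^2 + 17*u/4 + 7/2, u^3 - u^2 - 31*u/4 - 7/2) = u^2 - 3*u - 7/4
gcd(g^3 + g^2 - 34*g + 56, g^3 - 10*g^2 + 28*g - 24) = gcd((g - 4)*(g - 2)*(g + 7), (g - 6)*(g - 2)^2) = g - 2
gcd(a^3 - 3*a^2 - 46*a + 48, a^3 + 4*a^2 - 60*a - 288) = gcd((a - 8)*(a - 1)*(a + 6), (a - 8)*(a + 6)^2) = a^2 - 2*a - 48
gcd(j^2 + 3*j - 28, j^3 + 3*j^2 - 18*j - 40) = j - 4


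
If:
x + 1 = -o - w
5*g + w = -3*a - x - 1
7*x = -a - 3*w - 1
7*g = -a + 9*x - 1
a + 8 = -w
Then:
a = -818/167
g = 498/167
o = 36/167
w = -518/167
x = 315/167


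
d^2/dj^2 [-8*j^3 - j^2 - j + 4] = -48*j - 2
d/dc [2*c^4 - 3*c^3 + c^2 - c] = 8*c^3 - 9*c^2 + 2*c - 1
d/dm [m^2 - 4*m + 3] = 2*m - 4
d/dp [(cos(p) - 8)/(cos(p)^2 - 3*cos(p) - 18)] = (cos(p)^2 - 16*cos(p) + 42)*sin(p)/(sin(p)^2 + 3*cos(p) + 17)^2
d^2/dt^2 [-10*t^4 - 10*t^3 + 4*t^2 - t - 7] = -120*t^2 - 60*t + 8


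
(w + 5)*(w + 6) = w^2 + 11*w + 30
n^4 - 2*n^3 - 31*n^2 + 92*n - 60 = (n - 5)*(n - 2)*(n - 1)*(n + 6)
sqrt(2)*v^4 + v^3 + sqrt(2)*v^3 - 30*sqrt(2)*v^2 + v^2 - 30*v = v*(v - 5)*(v + 6)*(sqrt(2)*v + 1)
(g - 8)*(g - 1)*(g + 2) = g^3 - 7*g^2 - 10*g + 16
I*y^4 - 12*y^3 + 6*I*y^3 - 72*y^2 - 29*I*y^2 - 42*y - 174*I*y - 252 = (y + 6)*(y + 6*I)*(y + 7*I)*(I*y + 1)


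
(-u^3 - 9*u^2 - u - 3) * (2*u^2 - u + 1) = -2*u^5 - 17*u^4 + 6*u^3 - 14*u^2 + 2*u - 3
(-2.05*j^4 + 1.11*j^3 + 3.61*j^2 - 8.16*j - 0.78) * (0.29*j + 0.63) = -0.5945*j^5 - 0.9696*j^4 + 1.7462*j^3 - 0.0921000000000003*j^2 - 5.367*j - 0.4914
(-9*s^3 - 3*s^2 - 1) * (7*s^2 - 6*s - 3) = -63*s^5 + 33*s^4 + 45*s^3 + 2*s^2 + 6*s + 3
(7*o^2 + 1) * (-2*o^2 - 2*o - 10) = -14*o^4 - 14*o^3 - 72*o^2 - 2*o - 10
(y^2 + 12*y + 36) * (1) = y^2 + 12*y + 36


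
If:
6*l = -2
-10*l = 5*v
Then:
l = -1/3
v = 2/3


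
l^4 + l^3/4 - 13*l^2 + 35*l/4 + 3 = (l - 3)*(l - 1)*(l + 1/4)*(l + 4)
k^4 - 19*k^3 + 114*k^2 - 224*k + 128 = (k - 8)^2*(k - 2)*(k - 1)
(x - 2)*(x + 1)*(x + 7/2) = x^3 + 5*x^2/2 - 11*x/2 - 7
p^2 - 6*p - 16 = (p - 8)*(p + 2)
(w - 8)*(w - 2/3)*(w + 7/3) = w^3 - 19*w^2/3 - 134*w/9 + 112/9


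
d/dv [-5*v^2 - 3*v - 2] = -10*v - 3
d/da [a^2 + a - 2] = 2*a + 1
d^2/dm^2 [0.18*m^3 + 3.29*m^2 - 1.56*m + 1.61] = 1.08*m + 6.58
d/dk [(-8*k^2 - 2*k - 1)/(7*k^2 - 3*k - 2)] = (38*k^2 + 46*k + 1)/(49*k^4 - 42*k^3 - 19*k^2 + 12*k + 4)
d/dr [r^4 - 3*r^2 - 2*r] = 4*r^3 - 6*r - 2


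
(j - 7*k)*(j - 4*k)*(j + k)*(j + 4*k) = j^4 - 6*j^3*k - 23*j^2*k^2 + 96*j*k^3 + 112*k^4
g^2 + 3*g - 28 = (g - 4)*(g + 7)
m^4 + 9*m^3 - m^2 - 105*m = m*(m - 3)*(m + 5)*(m + 7)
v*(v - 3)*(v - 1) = v^3 - 4*v^2 + 3*v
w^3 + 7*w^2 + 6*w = w*(w + 1)*(w + 6)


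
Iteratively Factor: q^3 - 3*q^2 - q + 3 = (q + 1)*(q^2 - 4*q + 3) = (q - 3)*(q + 1)*(q - 1)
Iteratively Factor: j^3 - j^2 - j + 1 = (j - 1)*(j^2 - 1) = (j - 1)^2*(j + 1)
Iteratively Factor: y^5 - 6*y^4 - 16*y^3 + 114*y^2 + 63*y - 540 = (y - 3)*(y^4 - 3*y^3 - 25*y^2 + 39*y + 180) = (y - 5)*(y - 3)*(y^3 + 2*y^2 - 15*y - 36) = (y - 5)*(y - 4)*(y - 3)*(y^2 + 6*y + 9) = (y - 5)*(y - 4)*(y - 3)*(y + 3)*(y + 3)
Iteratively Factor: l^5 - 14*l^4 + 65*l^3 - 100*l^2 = (l - 5)*(l^4 - 9*l^3 + 20*l^2) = l*(l - 5)*(l^3 - 9*l^2 + 20*l) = l^2*(l - 5)*(l^2 - 9*l + 20) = l^2*(l - 5)^2*(l - 4)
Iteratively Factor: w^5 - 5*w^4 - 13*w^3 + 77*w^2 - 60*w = (w - 1)*(w^4 - 4*w^3 - 17*w^2 + 60*w) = (w - 3)*(w - 1)*(w^3 - w^2 - 20*w) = (w - 3)*(w - 1)*(w + 4)*(w^2 - 5*w) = (w - 5)*(w - 3)*(w - 1)*(w + 4)*(w)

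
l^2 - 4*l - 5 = (l - 5)*(l + 1)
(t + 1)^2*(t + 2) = t^3 + 4*t^2 + 5*t + 2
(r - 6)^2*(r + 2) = r^3 - 10*r^2 + 12*r + 72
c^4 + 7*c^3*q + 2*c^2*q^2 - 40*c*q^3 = c*(c - 2*q)*(c + 4*q)*(c + 5*q)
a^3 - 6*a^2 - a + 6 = (a - 6)*(a - 1)*(a + 1)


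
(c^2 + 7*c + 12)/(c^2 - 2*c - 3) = (c^2 + 7*c + 12)/(c^2 - 2*c - 3)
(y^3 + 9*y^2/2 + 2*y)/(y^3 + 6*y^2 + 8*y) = (y + 1/2)/(y + 2)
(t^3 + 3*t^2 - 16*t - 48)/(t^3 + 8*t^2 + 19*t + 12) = (t - 4)/(t + 1)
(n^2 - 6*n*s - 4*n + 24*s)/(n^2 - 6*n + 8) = (n - 6*s)/(n - 2)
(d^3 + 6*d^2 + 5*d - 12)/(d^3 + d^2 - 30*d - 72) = (d - 1)/(d - 6)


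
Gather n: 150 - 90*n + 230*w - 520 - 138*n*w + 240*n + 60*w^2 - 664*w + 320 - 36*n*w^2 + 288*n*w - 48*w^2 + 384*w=n*(-36*w^2 + 150*w + 150) + 12*w^2 - 50*w - 50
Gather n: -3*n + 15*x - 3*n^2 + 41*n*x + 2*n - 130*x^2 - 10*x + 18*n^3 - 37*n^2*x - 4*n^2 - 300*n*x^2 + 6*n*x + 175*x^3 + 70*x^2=18*n^3 + n^2*(-37*x - 7) + n*(-300*x^2 + 47*x - 1) + 175*x^3 - 60*x^2 + 5*x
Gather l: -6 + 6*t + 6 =6*t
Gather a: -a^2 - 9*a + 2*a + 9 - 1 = -a^2 - 7*a + 8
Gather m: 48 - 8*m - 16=32 - 8*m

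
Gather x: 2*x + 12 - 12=2*x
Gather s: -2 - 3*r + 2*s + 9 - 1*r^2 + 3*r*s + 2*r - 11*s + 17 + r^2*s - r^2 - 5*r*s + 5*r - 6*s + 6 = -2*r^2 + 4*r + s*(r^2 - 2*r - 15) + 30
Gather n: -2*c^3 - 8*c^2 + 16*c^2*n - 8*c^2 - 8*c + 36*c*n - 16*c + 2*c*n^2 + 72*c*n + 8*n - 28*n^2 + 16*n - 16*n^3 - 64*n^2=-2*c^3 - 16*c^2 - 24*c - 16*n^3 + n^2*(2*c - 92) + n*(16*c^2 + 108*c + 24)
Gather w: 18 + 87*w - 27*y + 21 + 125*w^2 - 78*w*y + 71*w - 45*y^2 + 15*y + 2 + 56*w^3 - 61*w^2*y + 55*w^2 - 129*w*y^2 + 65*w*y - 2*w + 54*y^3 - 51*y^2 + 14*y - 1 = 56*w^3 + w^2*(180 - 61*y) + w*(-129*y^2 - 13*y + 156) + 54*y^3 - 96*y^2 + 2*y + 40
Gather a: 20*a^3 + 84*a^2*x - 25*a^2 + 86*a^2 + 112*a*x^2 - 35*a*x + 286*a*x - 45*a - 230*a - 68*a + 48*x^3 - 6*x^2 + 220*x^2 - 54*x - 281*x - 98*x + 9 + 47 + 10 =20*a^3 + a^2*(84*x + 61) + a*(112*x^2 + 251*x - 343) + 48*x^3 + 214*x^2 - 433*x + 66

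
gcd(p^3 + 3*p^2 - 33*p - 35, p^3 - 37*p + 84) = p + 7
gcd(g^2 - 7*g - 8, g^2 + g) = g + 1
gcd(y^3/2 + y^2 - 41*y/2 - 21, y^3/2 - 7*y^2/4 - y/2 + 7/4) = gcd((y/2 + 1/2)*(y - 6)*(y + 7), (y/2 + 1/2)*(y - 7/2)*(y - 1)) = y + 1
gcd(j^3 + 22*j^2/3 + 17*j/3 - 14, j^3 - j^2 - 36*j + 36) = j^2 + 5*j - 6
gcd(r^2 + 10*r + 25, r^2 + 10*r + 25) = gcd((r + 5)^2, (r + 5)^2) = r^2 + 10*r + 25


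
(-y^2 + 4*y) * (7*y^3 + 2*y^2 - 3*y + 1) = -7*y^5 + 26*y^4 + 11*y^3 - 13*y^2 + 4*y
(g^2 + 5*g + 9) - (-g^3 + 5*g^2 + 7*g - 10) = g^3 - 4*g^2 - 2*g + 19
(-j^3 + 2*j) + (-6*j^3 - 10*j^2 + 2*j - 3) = -7*j^3 - 10*j^2 + 4*j - 3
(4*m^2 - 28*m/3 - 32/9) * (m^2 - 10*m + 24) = 4*m^4 - 148*m^3/3 + 1672*m^2/9 - 1696*m/9 - 256/3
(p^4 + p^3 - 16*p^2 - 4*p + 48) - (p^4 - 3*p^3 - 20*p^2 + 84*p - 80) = 4*p^3 + 4*p^2 - 88*p + 128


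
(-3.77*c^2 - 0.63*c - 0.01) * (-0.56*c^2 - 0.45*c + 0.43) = 2.1112*c^4 + 2.0493*c^3 - 1.332*c^2 - 0.2664*c - 0.0043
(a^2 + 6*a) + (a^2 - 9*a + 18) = 2*a^2 - 3*a + 18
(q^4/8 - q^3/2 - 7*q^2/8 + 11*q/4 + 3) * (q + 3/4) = q^5/8 - 13*q^4/32 - 5*q^3/4 + 67*q^2/32 + 81*q/16 + 9/4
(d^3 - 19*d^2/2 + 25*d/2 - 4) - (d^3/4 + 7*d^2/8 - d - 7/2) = 3*d^3/4 - 83*d^2/8 + 27*d/2 - 1/2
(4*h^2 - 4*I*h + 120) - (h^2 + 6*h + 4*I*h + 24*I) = 3*h^2 - 6*h - 8*I*h + 120 - 24*I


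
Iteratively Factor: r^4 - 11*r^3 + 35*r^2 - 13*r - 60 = (r + 1)*(r^3 - 12*r^2 + 47*r - 60) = (r - 5)*(r + 1)*(r^2 - 7*r + 12) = (r - 5)*(r - 4)*(r + 1)*(r - 3)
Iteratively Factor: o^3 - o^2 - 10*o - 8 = (o + 1)*(o^2 - 2*o - 8) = (o - 4)*(o + 1)*(o + 2)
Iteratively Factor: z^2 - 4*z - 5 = (z + 1)*(z - 5)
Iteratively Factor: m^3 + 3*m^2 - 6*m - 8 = (m + 4)*(m^2 - m - 2) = (m - 2)*(m + 4)*(m + 1)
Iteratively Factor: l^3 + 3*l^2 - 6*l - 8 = (l + 4)*(l^2 - l - 2) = (l + 1)*(l + 4)*(l - 2)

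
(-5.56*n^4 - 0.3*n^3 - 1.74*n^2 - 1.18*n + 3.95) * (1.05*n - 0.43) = -5.838*n^5 + 2.0758*n^4 - 1.698*n^3 - 0.4908*n^2 + 4.6549*n - 1.6985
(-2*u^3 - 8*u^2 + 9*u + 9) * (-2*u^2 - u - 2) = 4*u^5 + 18*u^4 - 6*u^3 - 11*u^2 - 27*u - 18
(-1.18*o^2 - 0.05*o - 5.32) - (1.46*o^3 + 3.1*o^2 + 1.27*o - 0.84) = -1.46*o^3 - 4.28*o^2 - 1.32*o - 4.48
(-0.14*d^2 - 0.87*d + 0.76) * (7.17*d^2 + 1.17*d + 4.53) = -1.0038*d^4 - 6.4017*d^3 + 3.7971*d^2 - 3.0519*d + 3.4428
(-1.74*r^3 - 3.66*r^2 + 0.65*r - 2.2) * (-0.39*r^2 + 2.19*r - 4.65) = 0.6786*r^5 - 2.3832*r^4 - 0.177899999999999*r^3 + 19.3005*r^2 - 7.8405*r + 10.23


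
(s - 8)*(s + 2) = s^2 - 6*s - 16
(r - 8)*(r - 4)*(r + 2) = r^3 - 10*r^2 + 8*r + 64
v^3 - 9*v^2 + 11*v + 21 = (v - 7)*(v - 3)*(v + 1)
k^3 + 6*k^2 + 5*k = k*(k + 1)*(k + 5)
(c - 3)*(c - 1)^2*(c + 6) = c^4 + c^3 - 23*c^2 + 39*c - 18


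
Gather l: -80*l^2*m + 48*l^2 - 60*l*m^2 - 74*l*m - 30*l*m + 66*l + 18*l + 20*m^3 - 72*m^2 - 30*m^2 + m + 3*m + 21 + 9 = l^2*(48 - 80*m) + l*(-60*m^2 - 104*m + 84) + 20*m^3 - 102*m^2 + 4*m + 30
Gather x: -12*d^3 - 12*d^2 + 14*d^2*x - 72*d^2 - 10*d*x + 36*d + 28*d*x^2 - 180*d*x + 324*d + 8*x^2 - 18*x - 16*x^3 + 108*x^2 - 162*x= -12*d^3 - 84*d^2 + 360*d - 16*x^3 + x^2*(28*d + 116) + x*(14*d^2 - 190*d - 180)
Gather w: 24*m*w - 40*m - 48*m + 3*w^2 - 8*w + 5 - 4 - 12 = -88*m + 3*w^2 + w*(24*m - 8) - 11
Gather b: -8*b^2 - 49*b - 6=-8*b^2 - 49*b - 6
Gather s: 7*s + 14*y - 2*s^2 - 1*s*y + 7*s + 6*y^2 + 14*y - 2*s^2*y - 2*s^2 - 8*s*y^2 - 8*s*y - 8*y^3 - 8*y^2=s^2*(-2*y - 4) + s*(-8*y^2 - 9*y + 14) - 8*y^3 - 2*y^2 + 28*y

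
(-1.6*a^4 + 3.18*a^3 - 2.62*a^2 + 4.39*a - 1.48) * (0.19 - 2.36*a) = 3.776*a^5 - 7.8088*a^4 + 6.7874*a^3 - 10.8582*a^2 + 4.3269*a - 0.2812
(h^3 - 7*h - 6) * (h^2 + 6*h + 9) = h^5 + 6*h^4 + 2*h^3 - 48*h^2 - 99*h - 54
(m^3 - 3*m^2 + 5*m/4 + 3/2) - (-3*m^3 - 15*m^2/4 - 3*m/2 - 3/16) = 4*m^3 + 3*m^2/4 + 11*m/4 + 27/16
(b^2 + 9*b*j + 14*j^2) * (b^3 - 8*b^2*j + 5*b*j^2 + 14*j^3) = b^5 + b^4*j - 53*b^3*j^2 - 53*b^2*j^3 + 196*b*j^4 + 196*j^5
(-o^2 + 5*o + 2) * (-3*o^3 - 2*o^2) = 3*o^5 - 13*o^4 - 16*o^3 - 4*o^2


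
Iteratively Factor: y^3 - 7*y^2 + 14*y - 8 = (y - 2)*(y^2 - 5*y + 4) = (y - 4)*(y - 2)*(y - 1)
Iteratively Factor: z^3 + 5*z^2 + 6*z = (z)*(z^2 + 5*z + 6) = z*(z + 3)*(z + 2)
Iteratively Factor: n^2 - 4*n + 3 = (n - 1)*(n - 3)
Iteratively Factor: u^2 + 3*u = (u + 3)*(u)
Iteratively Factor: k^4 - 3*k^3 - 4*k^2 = (k)*(k^3 - 3*k^2 - 4*k) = k*(k - 4)*(k^2 + k) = k*(k - 4)*(k + 1)*(k)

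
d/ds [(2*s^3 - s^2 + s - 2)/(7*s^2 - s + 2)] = 2*s*(7*s^3 - 2*s^2 + 3*s + 12)/(49*s^4 - 14*s^3 + 29*s^2 - 4*s + 4)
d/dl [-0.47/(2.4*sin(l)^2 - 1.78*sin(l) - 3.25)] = (2.256*sin(l) - 0.8366)*cos(l)/(-2.4*sin(l)^2 + 1.78*sin(l) + 3.25)^2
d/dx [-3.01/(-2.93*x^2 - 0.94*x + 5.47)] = (-17.6386*x - 2.8294)/(2.93*x^2 + 0.94*x - 5.47)^2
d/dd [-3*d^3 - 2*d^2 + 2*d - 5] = -9*d^2 - 4*d + 2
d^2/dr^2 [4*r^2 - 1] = 8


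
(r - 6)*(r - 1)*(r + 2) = r^3 - 5*r^2 - 8*r + 12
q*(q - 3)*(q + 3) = q^3 - 9*q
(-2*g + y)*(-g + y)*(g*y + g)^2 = 2*g^4*y^2 + 4*g^4*y + 2*g^4 - 3*g^3*y^3 - 6*g^3*y^2 - 3*g^3*y + g^2*y^4 + 2*g^2*y^3 + g^2*y^2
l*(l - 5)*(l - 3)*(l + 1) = l^4 - 7*l^3 + 7*l^2 + 15*l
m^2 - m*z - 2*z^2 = (m - 2*z)*(m + z)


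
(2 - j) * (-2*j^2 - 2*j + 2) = 2*j^3 - 2*j^2 - 6*j + 4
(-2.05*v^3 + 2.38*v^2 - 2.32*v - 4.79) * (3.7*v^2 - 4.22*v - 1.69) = -7.585*v^5 + 17.457*v^4 - 15.1631*v^3 - 11.9548*v^2 + 24.1346*v + 8.0951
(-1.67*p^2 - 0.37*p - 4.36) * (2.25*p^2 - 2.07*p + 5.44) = -3.7575*p^4 + 2.6244*p^3 - 18.1289*p^2 + 7.0124*p - 23.7184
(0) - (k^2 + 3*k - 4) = -k^2 - 3*k + 4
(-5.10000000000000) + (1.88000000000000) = -3.22000000000000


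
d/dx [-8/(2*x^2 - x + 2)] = 8*(4*x - 1)/(2*x^2 - x + 2)^2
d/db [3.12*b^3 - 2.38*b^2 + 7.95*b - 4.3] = 9.36*b^2 - 4.76*b + 7.95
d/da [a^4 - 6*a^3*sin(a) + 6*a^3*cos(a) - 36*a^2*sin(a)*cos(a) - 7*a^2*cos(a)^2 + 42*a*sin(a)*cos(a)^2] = -6*sqrt(2)*a^3*sin(a + pi/4) + 4*a^3 + 7*a^2*sin(2*a) - 36*a^2*cos(2*a) + 18*sqrt(2)*a^2*cos(a + pi/4) - 36*a*sin(2*a) + 21*a*cos(a)/2 - 7*a*cos(2*a) + 63*a*cos(3*a)/2 - 7*a + 21*sin(a)/2 + 21*sin(3*a)/2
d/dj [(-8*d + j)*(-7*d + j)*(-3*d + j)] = 101*d^2 - 36*d*j + 3*j^2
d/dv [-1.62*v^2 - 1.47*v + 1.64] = -3.24*v - 1.47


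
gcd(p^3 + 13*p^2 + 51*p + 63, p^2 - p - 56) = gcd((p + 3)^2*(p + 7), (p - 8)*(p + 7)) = p + 7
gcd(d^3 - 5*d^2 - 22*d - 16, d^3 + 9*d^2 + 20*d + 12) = d^2 + 3*d + 2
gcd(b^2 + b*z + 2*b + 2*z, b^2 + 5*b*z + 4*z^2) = b + z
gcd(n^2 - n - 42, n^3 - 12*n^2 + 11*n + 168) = n - 7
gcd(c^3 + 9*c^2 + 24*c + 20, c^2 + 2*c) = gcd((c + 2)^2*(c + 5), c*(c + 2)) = c + 2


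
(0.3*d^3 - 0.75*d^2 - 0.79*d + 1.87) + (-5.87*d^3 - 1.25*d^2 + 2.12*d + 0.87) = -5.57*d^3 - 2.0*d^2 + 1.33*d + 2.74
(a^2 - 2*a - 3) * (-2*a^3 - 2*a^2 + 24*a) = -2*a^5 + 2*a^4 + 34*a^3 - 42*a^2 - 72*a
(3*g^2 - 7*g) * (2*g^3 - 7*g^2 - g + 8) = 6*g^5 - 35*g^4 + 46*g^3 + 31*g^2 - 56*g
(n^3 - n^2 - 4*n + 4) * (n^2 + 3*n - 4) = n^5 + 2*n^4 - 11*n^3 - 4*n^2 + 28*n - 16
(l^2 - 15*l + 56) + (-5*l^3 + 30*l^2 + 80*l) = -5*l^3 + 31*l^2 + 65*l + 56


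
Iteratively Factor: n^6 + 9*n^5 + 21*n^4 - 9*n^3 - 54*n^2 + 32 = (n - 1)*(n^5 + 10*n^4 + 31*n^3 + 22*n^2 - 32*n - 32) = (n - 1)*(n + 4)*(n^4 + 6*n^3 + 7*n^2 - 6*n - 8) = (n - 1)*(n + 4)^2*(n^3 + 2*n^2 - n - 2) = (n - 1)*(n + 2)*(n + 4)^2*(n^2 - 1) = (n - 1)*(n + 1)*(n + 2)*(n + 4)^2*(n - 1)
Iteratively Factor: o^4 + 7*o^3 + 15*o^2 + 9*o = (o)*(o^3 + 7*o^2 + 15*o + 9) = o*(o + 3)*(o^2 + 4*o + 3) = o*(o + 1)*(o + 3)*(o + 3)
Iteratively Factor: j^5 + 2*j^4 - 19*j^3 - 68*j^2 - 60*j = (j - 5)*(j^4 + 7*j^3 + 16*j^2 + 12*j) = (j - 5)*(j + 2)*(j^3 + 5*j^2 + 6*j) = (j - 5)*(j + 2)^2*(j^2 + 3*j) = (j - 5)*(j + 2)^2*(j + 3)*(j)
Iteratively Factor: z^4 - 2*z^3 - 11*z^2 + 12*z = (z - 4)*(z^3 + 2*z^2 - 3*z) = z*(z - 4)*(z^2 + 2*z - 3) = z*(z - 4)*(z - 1)*(z + 3)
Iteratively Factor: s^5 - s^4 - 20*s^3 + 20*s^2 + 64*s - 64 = (s + 4)*(s^4 - 5*s^3 + 20*s - 16) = (s - 1)*(s + 4)*(s^3 - 4*s^2 - 4*s + 16) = (s - 2)*(s - 1)*(s + 4)*(s^2 - 2*s - 8) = (s - 4)*(s - 2)*(s - 1)*(s + 4)*(s + 2)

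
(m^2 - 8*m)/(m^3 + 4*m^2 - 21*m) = (m - 8)/(m^2 + 4*m - 21)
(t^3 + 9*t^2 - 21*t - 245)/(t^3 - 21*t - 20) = (t^2 + 14*t + 49)/(t^2 + 5*t + 4)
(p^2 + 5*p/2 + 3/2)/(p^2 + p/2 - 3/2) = (p + 1)/(p - 1)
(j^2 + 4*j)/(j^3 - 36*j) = (j + 4)/(j^2 - 36)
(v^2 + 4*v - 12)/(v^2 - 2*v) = (v + 6)/v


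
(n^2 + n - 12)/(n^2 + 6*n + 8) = (n - 3)/(n + 2)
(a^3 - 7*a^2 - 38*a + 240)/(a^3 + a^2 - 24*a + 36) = (a^2 - 13*a + 40)/(a^2 - 5*a + 6)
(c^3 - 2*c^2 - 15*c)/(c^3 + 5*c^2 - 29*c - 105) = c/(c + 7)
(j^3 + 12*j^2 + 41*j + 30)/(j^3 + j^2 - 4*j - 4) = (j^2 + 11*j + 30)/(j^2 - 4)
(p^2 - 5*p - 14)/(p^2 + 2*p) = (p - 7)/p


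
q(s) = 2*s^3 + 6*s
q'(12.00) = 870.00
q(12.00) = 3528.00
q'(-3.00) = 60.00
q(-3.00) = -72.00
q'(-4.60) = 132.96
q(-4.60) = -222.27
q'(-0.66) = 8.61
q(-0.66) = -4.53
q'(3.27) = 70.16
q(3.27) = 89.55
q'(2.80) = 53.04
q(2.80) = 60.70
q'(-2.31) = 38.02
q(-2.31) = -38.51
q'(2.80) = 53.04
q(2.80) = 60.70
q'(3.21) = 67.82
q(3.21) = 85.41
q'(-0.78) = 9.65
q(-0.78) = -5.63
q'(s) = 6*s^2 + 6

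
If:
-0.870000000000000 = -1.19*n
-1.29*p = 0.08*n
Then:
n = 0.73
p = -0.05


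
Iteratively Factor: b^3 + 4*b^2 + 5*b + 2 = (b + 1)*(b^2 + 3*b + 2) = (b + 1)^2*(b + 2)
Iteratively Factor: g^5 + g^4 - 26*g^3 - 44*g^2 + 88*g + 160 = (g + 2)*(g^4 - g^3 - 24*g^2 + 4*g + 80) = (g + 2)^2*(g^3 - 3*g^2 - 18*g + 40) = (g - 5)*(g + 2)^2*(g^2 + 2*g - 8) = (g - 5)*(g + 2)^2*(g + 4)*(g - 2)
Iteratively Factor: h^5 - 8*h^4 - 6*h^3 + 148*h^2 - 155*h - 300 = (h - 5)*(h^4 - 3*h^3 - 21*h^2 + 43*h + 60) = (h - 5)^2*(h^3 + 2*h^2 - 11*h - 12) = (h - 5)^2*(h + 1)*(h^2 + h - 12) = (h - 5)^2*(h + 1)*(h + 4)*(h - 3)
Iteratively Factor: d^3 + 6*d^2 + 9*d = (d + 3)*(d^2 + 3*d) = d*(d + 3)*(d + 3)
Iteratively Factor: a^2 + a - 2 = (a - 1)*(a + 2)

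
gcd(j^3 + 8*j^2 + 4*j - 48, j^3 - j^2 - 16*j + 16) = j + 4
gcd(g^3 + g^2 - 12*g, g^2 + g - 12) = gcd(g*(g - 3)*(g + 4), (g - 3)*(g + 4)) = g^2 + g - 12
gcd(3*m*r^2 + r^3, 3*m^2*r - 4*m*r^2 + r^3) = r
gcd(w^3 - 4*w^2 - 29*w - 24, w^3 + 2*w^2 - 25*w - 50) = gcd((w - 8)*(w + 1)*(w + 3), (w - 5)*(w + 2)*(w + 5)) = 1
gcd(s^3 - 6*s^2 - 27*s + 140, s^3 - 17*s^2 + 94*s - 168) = s^2 - 11*s + 28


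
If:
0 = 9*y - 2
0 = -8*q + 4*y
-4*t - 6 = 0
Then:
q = 1/9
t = -3/2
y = 2/9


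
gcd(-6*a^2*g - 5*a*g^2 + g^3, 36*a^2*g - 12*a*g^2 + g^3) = 6*a*g - g^2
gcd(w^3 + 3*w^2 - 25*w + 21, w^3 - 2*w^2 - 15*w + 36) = w - 3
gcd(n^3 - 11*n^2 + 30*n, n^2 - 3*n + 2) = 1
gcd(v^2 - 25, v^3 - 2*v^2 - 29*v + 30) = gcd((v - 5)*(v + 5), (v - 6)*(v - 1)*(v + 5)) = v + 5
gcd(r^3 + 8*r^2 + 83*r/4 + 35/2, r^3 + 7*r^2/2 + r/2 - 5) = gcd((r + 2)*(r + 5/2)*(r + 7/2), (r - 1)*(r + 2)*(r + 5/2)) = r^2 + 9*r/2 + 5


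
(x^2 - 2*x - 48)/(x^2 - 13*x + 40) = (x + 6)/(x - 5)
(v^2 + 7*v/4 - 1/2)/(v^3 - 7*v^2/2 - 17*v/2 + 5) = (4*v - 1)/(2*(2*v^2 - 11*v + 5))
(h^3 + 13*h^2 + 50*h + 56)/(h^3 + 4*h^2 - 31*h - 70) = (h + 4)/(h - 5)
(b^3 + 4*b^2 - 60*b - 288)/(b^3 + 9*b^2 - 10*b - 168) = (b^2 - 2*b - 48)/(b^2 + 3*b - 28)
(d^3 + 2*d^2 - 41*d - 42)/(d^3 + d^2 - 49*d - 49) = (d - 6)/(d - 7)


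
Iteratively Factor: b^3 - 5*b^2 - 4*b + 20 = (b - 5)*(b^2 - 4) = (b - 5)*(b - 2)*(b + 2)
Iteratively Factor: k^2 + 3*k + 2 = (k + 2)*(k + 1)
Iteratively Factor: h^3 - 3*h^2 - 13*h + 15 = (h - 1)*(h^2 - 2*h - 15) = (h - 1)*(h + 3)*(h - 5)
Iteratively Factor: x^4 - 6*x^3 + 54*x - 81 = (x + 3)*(x^3 - 9*x^2 + 27*x - 27) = (x - 3)*(x + 3)*(x^2 - 6*x + 9) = (x - 3)^2*(x + 3)*(x - 3)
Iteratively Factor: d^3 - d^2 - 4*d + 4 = (d - 2)*(d^2 + d - 2) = (d - 2)*(d + 2)*(d - 1)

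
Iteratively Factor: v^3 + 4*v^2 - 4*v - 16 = (v + 2)*(v^2 + 2*v - 8) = (v + 2)*(v + 4)*(v - 2)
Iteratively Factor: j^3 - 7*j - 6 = (j + 1)*(j^2 - j - 6) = (j - 3)*(j + 1)*(j + 2)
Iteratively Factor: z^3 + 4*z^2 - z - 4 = (z - 1)*(z^2 + 5*z + 4) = (z - 1)*(z + 4)*(z + 1)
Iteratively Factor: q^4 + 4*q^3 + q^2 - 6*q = (q + 3)*(q^3 + q^2 - 2*q) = q*(q + 3)*(q^2 + q - 2) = q*(q - 1)*(q + 3)*(q + 2)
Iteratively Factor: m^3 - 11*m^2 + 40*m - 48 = (m - 3)*(m^2 - 8*m + 16) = (m - 4)*(m - 3)*(m - 4)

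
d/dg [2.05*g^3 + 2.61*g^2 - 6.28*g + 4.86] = 6.15*g^2 + 5.22*g - 6.28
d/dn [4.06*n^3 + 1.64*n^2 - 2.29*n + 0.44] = 12.18*n^2 + 3.28*n - 2.29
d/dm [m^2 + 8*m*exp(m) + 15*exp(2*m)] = 8*m*exp(m) + 2*m + 30*exp(2*m) + 8*exp(m)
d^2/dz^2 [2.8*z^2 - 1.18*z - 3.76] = 5.60000000000000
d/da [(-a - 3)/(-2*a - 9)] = 3/(2*a + 9)^2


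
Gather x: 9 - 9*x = 9 - 9*x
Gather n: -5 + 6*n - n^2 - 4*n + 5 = -n^2 + 2*n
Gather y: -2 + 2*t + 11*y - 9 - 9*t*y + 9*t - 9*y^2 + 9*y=11*t - 9*y^2 + y*(20 - 9*t) - 11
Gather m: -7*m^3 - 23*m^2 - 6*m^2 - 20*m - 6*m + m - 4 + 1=-7*m^3 - 29*m^2 - 25*m - 3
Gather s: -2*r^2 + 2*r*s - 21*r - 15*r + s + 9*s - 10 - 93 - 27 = -2*r^2 - 36*r + s*(2*r + 10) - 130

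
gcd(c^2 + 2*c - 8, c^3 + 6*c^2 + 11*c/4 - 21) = c + 4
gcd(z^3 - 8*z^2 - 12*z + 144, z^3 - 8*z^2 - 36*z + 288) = z - 6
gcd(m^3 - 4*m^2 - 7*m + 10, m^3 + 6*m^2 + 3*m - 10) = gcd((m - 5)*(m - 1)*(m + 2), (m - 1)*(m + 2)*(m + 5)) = m^2 + m - 2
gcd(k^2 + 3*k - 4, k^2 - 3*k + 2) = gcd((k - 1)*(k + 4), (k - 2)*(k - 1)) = k - 1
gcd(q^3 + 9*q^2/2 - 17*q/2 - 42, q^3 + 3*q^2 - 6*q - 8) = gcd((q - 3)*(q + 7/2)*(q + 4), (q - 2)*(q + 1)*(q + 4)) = q + 4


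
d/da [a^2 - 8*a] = 2*a - 8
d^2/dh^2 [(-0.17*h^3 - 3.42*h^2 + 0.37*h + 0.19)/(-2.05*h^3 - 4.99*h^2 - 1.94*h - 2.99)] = (25.2670699999999*h^6 - 13.38609*h^5 - 126.40341*h^4 - 410.069748*h^3 - 305.948754*h^2 + 38.19327*h + 69.682198)/(8.615125*h^9 + 62.911425*h^8 + 177.594165*h^7 + 281.019304*h^6 + 351.581952*h^5 + 351.042369*h^4 + 235.952963*h^3 + 167.592789*h^2 + 52.031382*h + 26.730899)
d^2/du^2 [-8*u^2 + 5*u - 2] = -16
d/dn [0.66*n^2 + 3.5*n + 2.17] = 1.32*n + 3.5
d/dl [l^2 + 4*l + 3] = 2*l + 4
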